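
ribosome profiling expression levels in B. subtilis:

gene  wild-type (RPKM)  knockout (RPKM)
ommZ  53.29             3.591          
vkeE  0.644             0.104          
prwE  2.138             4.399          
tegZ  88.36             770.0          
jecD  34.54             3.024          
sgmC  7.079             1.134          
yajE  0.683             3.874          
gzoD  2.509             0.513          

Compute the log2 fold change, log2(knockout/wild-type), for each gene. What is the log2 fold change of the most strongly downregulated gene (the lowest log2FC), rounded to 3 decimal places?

-3.891

log2(3.591/53.29) = -3.891  (ommZ)
log2(0.104/0.644) = -2.630  (vkeE)
log2(4.399/2.138) = 1.041  (prwE)
log2(770.0/88.36) = 3.123  (tegZ)
log2(3.024/34.54) = -3.514  (jecD)
log2(1.134/7.079) = -2.642  (sgmC)
log2(3.874/0.683) = 2.504  (yajE)
log2(0.513/2.509) = -2.290  (gzoD)
ommZ is most strongly downregulated.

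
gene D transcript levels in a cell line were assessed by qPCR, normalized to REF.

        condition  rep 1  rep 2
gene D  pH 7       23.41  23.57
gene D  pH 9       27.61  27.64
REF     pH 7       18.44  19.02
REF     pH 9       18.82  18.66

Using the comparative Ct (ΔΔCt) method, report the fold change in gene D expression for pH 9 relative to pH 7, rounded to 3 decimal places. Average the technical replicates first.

Mean Ct: gene D pH 7 23.490; gene D pH 9 27.625; REF pH 7 18.730; REF pH 9 18.740
ΔCt(pH 7) = 23.490 − 18.730 = 4.760
ΔCt(pH 9) = 27.625 − 18.740 = 8.885
ΔΔCt = 8.885 − 4.760 = 4.125
Fold change = 2^(−4.125) = 0.0573

0.057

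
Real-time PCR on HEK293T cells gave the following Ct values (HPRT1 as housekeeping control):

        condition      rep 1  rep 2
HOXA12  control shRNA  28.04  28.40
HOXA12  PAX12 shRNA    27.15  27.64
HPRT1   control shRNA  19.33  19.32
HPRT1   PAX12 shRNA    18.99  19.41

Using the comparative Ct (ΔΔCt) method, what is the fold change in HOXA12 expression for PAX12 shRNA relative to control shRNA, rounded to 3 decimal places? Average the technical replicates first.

1.625

Mean Ct: HOXA12 control shRNA 28.220; HOXA12 PAX12 shRNA 27.395; HPRT1 control shRNA 19.325; HPRT1 PAX12 shRNA 19.200
ΔCt(control shRNA) = 28.220 − 19.325 = 8.895
ΔCt(PAX12 shRNA) = 27.395 − 19.200 = 8.195
ΔΔCt = 8.195 − 8.895 = -0.700
Fold change = 2^(−(-0.700)) = 2^0.700 = 1.6245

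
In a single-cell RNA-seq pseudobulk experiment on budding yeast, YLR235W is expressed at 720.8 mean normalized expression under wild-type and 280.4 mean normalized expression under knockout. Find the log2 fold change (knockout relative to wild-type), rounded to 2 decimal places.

Fold change = 280.4 / 720.8 = 0.3890
log2(0.3890) = -1.362

-1.36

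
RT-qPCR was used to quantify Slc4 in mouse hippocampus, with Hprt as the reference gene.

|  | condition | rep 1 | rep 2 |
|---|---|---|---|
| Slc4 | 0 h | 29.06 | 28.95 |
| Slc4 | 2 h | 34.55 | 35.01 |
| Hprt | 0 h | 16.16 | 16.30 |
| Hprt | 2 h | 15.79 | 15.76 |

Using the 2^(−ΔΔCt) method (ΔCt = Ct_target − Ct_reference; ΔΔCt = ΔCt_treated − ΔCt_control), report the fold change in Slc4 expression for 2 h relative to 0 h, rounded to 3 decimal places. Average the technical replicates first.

Mean Ct: Slc4 0 h 29.005; Slc4 2 h 34.780; Hprt 0 h 16.230; Hprt 2 h 15.775
ΔCt(0 h) = 29.005 − 16.230 = 12.775
ΔCt(2 h) = 34.780 − 15.775 = 19.005
ΔΔCt = 19.005 − 12.775 = 6.230
Fold change = 2^(−6.230) = 0.0133

0.013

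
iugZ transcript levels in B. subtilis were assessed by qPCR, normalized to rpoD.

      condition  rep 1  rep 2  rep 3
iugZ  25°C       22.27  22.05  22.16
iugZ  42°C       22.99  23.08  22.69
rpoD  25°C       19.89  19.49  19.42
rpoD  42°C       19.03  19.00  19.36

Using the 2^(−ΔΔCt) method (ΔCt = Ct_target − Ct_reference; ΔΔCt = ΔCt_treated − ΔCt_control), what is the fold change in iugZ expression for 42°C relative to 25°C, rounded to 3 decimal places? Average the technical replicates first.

0.426

Mean Ct: iugZ 25°C 22.160; iugZ 42°C 22.920; rpoD 25°C 19.600; rpoD 42°C 19.130
ΔCt(25°C) = 22.160 − 19.600 = 2.560
ΔCt(42°C) = 22.920 − 19.130 = 3.790
ΔΔCt = 3.790 − 2.560 = 1.230
Fold change = 2^(−1.230) = 0.4263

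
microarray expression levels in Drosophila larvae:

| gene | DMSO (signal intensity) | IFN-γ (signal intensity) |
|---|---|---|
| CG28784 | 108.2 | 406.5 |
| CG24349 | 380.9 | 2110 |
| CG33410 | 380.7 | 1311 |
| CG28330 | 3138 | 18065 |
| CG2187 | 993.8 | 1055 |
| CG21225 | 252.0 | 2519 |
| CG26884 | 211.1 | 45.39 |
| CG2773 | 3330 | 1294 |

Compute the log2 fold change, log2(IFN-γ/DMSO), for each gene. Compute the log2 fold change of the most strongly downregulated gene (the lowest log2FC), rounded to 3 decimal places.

log2(406.5/108.2) = 1.910  (CG28784)
log2(2110/380.9) = 2.470  (CG24349)
log2(1311/380.7) = 1.784  (CG33410)
log2(18065/3138) = 2.525  (CG28330)
log2(1055/993.8) = 0.086  (CG2187)
log2(2519/252.0) = 3.321  (CG21225)
log2(45.39/211.1) = -2.217  (CG26884)
log2(1294/3330) = -1.364  (CG2773)
CG26884 is most strongly downregulated.

-2.217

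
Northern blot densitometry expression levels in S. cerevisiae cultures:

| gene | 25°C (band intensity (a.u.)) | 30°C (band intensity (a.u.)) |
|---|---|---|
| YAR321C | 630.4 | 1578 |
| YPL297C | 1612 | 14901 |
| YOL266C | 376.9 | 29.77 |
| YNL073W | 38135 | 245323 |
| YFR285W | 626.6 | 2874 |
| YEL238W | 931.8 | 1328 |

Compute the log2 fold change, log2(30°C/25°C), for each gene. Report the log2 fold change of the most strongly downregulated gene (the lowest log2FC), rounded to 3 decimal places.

log2(1578/630.4) = 1.324  (YAR321C)
log2(14901/1612) = 3.208  (YPL297C)
log2(29.77/376.9) = -3.662  (YOL266C)
log2(245323/38135) = 2.685  (YNL073W)
log2(2874/626.6) = 2.197  (YFR285W)
log2(1328/931.8) = 0.511  (YEL238W)
YOL266C is most strongly downregulated.

-3.662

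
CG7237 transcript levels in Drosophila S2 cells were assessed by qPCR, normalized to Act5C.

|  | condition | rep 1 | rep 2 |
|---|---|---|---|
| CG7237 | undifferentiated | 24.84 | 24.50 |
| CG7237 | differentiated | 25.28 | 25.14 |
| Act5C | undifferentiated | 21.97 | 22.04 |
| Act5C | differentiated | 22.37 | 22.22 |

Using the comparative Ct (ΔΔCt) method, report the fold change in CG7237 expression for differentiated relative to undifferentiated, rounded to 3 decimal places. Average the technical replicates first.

0.841

Mean Ct: CG7237 undifferentiated 24.670; CG7237 differentiated 25.210; Act5C undifferentiated 22.005; Act5C differentiated 22.295
ΔCt(undifferentiated) = 24.670 − 22.005 = 2.665
ΔCt(differentiated) = 25.210 − 22.295 = 2.915
ΔΔCt = 2.915 − 2.665 = 0.250
Fold change = 2^(−0.250) = 0.8409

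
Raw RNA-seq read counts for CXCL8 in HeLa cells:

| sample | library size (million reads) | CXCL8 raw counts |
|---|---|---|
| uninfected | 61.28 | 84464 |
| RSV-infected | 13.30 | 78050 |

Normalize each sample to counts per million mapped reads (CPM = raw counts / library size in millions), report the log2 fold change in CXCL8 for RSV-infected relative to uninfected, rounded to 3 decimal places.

2.090

CPM(uninfected) = 84464 / 61.28 = 1378.3290
CPM(RSV-infected) = 78050 / 13.30 = 5868.4211
Fold change = 5868.4211 / 1378.3290 = 4.25763
log2(4.25763) = 2.0901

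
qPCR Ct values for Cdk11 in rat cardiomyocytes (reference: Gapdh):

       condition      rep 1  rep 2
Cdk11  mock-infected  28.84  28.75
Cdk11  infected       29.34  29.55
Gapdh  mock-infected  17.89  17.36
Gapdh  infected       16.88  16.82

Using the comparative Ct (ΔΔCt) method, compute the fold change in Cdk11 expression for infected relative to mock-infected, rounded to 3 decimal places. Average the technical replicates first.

0.372

Mean Ct: Cdk11 mock-infected 28.795; Cdk11 infected 29.445; Gapdh mock-infected 17.625; Gapdh infected 16.850
ΔCt(mock-infected) = 28.795 − 17.625 = 11.170
ΔCt(infected) = 29.445 − 16.850 = 12.595
ΔΔCt = 12.595 − 11.170 = 1.425
Fold change = 2^(−1.425) = 0.3724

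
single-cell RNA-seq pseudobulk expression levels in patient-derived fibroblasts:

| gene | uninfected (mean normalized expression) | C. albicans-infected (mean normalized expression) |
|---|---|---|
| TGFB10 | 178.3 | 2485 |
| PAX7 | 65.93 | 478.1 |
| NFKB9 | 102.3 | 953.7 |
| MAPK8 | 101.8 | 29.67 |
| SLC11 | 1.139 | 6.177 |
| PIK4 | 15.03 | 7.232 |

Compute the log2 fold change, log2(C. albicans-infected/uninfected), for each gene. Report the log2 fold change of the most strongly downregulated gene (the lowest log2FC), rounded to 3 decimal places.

-1.779

log2(2485/178.3) = 3.801  (TGFB10)
log2(478.1/65.93) = 2.858  (PAX7)
log2(953.7/102.3) = 3.221  (NFKB9)
log2(29.67/101.8) = -1.779  (MAPK8)
log2(6.177/1.139) = 2.439  (SLC11)
log2(7.232/15.03) = -1.055  (PIK4)
MAPK8 is most strongly downregulated.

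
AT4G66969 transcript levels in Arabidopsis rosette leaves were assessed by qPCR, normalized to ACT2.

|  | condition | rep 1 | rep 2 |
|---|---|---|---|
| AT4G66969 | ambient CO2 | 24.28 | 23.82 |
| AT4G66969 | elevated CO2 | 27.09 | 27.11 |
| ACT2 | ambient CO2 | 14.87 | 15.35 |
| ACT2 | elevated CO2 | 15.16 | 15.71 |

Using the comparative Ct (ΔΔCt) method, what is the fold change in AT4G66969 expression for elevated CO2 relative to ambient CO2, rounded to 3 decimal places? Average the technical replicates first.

0.151

Mean Ct: AT4G66969 ambient CO2 24.050; AT4G66969 elevated CO2 27.100; ACT2 ambient CO2 15.110; ACT2 elevated CO2 15.435
ΔCt(ambient CO2) = 24.050 − 15.110 = 8.940
ΔCt(elevated CO2) = 27.100 − 15.435 = 11.665
ΔΔCt = 11.665 − 8.940 = 2.725
Fold change = 2^(−2.725) = 0.1512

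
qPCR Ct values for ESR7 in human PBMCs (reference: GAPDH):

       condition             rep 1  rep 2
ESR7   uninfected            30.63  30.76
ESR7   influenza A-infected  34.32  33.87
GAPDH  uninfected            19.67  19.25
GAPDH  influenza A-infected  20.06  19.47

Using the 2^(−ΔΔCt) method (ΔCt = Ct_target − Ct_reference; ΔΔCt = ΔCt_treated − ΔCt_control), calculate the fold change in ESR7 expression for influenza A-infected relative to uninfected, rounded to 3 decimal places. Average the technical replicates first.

Mean Ct: ESR7 uninfected 30.695; ESR7 influenza A-infected 34.095; GAPDH uninfected 19.460; GAPDH influenza A-infected 19.765
ΔCt(uninfected) = 30.695 − 19.460 = 11.235
ΔCt(influenza A-infected) = 34.095 − 19.765 = 14.330
ΔΔCt = 14.330 − 11.235 = 3.095
Fold change = 2^(−3.095) = 0.1170

0.117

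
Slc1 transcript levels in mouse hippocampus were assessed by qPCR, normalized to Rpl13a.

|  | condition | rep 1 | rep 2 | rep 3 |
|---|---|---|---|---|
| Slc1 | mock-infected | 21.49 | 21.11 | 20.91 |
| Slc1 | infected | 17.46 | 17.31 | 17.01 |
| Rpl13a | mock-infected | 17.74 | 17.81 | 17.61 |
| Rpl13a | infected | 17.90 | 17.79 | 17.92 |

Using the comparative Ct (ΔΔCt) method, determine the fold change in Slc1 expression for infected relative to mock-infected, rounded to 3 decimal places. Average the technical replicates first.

16.679

Mean Ct: Slc1 mock-infected 21.170; Slc1 infected 17.260; Rpl13a mock-infected 17.720; Rpl13a infected 17.870
ΔCt(mock-infected) = 21.170 − 17.720 = 3.450
ΔCt(infected) = 17.260 − 17.870 = -0.610
ΔΔCt = -0.610 − 3.450 = -4.060
Fold change = 2^(−(-4.060)) = 2^4.060 = 16.6795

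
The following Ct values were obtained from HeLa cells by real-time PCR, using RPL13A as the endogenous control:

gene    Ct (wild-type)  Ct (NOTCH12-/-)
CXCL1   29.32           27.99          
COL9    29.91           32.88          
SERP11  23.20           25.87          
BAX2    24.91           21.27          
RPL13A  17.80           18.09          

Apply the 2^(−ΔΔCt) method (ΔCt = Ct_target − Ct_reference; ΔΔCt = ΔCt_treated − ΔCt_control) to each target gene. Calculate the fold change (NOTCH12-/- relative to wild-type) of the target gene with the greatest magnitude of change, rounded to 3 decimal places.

15.242

CXCL1: ΔΔCt = (27.99−18.09) − (29.32−17.80) = 9.90 − 11.52 = -1.62; fold change = 2^1.62 = 3.074
COL9: ΔΔCt = (32.88−18.09) − (29.91−17.80) = 14.79 − 12.11 = 2.68; fold change = 2^-2.68 = 0.156
SERP11: ΔΔCt = (25.87−18.09) − (23.20−17.80) = 7.78 − 5.40 = 2.38; fold change = 2^-2.38 = 0.192
BAX2: ΔΔCt = (21.27−18.09) − (24.91−17.80) = 3.18 − 7.11 = -3.93; fold change = 2^3.93 = 15.242
BAX2 has the largest |ΔΔCt| = 3.93.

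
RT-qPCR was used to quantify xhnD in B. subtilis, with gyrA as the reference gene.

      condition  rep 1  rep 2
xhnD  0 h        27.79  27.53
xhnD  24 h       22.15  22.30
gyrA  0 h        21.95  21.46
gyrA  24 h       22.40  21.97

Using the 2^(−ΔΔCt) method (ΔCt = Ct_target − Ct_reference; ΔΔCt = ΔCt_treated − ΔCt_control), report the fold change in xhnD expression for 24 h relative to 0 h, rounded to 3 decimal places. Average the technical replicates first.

Mean Ct: xhnD 0 h 27.660; xhnD 24 h 22.225; gyrA 0 h 21.705; gyrA 24 h 22.185
ΔCt(0 h) = 27.660 − 21.705 = 5.955
ΔCt(24 h) = 22.225 − 22.185 = 0.040
ΔΔCt = 0.040 − 5.955 = -5.915
Fold change = 2^(−(-5.915)) = 2^5.915 = 60.3382

60.338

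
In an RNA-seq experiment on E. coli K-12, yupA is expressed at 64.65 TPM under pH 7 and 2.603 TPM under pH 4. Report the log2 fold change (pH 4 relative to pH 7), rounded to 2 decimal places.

Fold change = 2.603 / 64.65 = 0.0403
log2(0.0403) = -4.634

-4.63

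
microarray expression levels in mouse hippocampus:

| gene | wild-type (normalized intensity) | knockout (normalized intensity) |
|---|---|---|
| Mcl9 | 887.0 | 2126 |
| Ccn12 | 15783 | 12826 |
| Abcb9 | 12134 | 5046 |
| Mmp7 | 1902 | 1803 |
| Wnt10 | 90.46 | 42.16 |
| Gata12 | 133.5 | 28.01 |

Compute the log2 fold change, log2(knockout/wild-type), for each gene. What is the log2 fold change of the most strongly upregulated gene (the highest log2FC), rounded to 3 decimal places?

1.261

log2(2126/887.0) = 1.261  (Mcl9)
log2(12826/15783) = -0.299  (Ccn12)
log2(5046/12134) = -1.266  (Abcb9)
log2(1803/1902) = -0.077  (Mmp7)
log2(42.16/90.46) = -1.101  (Wnt10)
log2(28.01/133.5) = -2.253  (Gata12)
Mcl9 is most strongly upregulated.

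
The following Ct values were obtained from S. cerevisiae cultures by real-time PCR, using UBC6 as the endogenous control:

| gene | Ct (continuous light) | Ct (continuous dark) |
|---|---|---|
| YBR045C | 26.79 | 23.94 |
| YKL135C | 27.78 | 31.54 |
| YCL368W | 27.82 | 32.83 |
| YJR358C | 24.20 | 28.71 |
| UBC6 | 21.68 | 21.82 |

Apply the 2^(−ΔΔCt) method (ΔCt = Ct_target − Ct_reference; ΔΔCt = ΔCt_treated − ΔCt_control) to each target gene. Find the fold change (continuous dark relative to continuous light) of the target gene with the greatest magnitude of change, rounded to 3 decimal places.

0.034

YBR045C: ΔΔCt = (23.94−21.82) − (26.79−21.68) = 2.12 − 5.11 = -2.99; fold change = 2^2.99 = 7.945
YKL135C: ΔΔCt = (31.54−21.82) − (27.78−21.68) = 9.72 − 6.10 = 3.62; fold change = 2^-3.62 = 0.081
YCL368W: ΔΔCt = (32.83−21.82) − (27.82−21.68) = 11.01 − 6.14 = 4.87; fold change = 2^-4.87 = 0.034
YJR358C: ΔΔCt = (28.71−21.82) − (24.20−21.68) = 6.89 − 2.52 = 4.37; fold change = 2^-4.37 = 0.048
YCL368W has the largest |ΔΔCt| = 4.87.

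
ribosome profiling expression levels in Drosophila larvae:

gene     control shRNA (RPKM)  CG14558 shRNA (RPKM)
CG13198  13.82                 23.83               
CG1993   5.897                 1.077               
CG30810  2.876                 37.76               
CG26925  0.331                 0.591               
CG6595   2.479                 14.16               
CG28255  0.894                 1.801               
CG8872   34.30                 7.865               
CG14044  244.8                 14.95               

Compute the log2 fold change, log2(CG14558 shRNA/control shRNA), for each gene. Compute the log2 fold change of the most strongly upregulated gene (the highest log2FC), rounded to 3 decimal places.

3.715

log2(23.83/13.82) = 0.786  (CG13198)
log2(1.077/5.897) = -2.453  (CG1993)
log2(37.76/2.876) = 3.715  (CG30810)
log2(0.591/0.331) = 0.836  (CG26925)
log2(14.16/2.479) = 2.514  (CG6595)
log2(1.801/0.894) = 1.010  (CG28255)
log2(7.865/34.30) = -2.125  (CG8872)
log2(14.95/244.8) = -4.033  (CG14044)
CG30810 is most strongly upregulated.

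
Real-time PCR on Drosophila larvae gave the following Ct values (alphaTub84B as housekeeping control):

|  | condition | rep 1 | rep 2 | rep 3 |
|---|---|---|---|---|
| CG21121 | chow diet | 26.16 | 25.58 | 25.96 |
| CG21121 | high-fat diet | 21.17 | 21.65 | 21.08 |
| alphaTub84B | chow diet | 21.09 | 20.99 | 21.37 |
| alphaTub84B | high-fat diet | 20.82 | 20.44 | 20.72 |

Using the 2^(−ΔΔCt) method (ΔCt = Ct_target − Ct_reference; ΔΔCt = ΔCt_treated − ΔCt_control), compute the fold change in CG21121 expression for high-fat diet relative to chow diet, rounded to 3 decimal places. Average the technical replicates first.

17.268

Mean Ct: CG21121 chow diet 25.900; CG21121 high-fat diet 21.300; alphaTub84B chow diet 21.150; alphaTub84B high-fat diet 20.660
ΔCt(chow diet) = 25.900 − 21.150 = 4.750
ΔCt(high-fat diet) = 21.300 − 20.660 = 0.640
ΔΔCt = 0.640 − 4.750 = -4.110
Fold change = 2^(−(-4.110)) = 2^4.110 = 17.2677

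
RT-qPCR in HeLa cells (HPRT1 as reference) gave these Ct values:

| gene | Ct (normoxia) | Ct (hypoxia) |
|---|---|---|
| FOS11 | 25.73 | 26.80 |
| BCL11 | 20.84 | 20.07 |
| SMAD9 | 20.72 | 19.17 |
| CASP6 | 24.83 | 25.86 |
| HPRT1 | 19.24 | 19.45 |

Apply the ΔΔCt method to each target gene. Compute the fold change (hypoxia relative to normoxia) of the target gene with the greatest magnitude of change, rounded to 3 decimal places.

3.387

FOS11: ΔΔCt = (26.80−19.45) − (25.73−19.24) = 7.35 − 6.49 = 0.86; fold change = 2^-0.86 = 0.551
BCL11: ΔΔCt = (20.07−19.45) − (20.84−19.24) = 0.62 − 1.60 = -0.98; fold change = 2^0.98 = 1.972
SMAD9: ΔΔCt = (19.17−19.45) − (20.72−19.24) = -0.28 − 1.48 = -1.76; fold change = 2^1.76 = 3.387
CASP6: ΔΔCt = (25.86−19.45) − (24.83−19.24) = 6.41 − 5.59 = 0.82; fold change = 2^-0.82 = 0.566
SMAD9 has the largest |ΔΔCt| = 1.76.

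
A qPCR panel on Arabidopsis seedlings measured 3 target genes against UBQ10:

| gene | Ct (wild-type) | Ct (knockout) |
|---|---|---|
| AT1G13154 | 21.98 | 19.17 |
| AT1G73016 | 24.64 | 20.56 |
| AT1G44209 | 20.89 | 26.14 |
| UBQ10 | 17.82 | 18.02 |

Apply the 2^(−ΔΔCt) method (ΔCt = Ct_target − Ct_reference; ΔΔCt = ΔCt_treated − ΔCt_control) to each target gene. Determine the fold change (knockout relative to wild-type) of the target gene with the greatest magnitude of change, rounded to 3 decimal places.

AT1G13154: ΔΔCt = (19.17−18.02) − (21.98−17.82) = 1.15 − 4.16 = -3.01; fold change = 2^3.01 = 8.056
AT1G73016: ΔΔCt = (20.56−18.02) − (24.64−17.82) = 2.54 − 6.82 = -4.28; fold change = 2^4.28 = 19.427
AT1G44209: ΔΔCt = (26.14−18.02) − (20.89−17.82) = 8.12 − 3.07 = 5.05; fold change = 2^-5.05 = 0.030
AT1G44209 has the largest |ΔΔCt| = 5.05.

0.030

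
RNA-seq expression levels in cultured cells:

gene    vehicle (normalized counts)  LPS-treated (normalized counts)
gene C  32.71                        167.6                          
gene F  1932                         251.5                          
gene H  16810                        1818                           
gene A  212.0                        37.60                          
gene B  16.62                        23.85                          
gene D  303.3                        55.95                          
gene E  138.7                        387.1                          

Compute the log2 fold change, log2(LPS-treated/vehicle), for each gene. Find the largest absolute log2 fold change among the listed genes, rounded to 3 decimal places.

log2(167.6/32.71) = 2.357  (gene C)
log2(251.5/1932) = -2.941  (gene F)
log2(1818/16810) = -3.209  (gene H)
log2(37.60/212.0) = -2.495  (gene A)
log2(23.85/16.62) = 0.521  (gene B)
log2(55.95/303.3) = -2.439  (gene D)
log2(387.1/138.7) = 1.481  (gene E)
The largest magnitude belongs to gene H.

3.209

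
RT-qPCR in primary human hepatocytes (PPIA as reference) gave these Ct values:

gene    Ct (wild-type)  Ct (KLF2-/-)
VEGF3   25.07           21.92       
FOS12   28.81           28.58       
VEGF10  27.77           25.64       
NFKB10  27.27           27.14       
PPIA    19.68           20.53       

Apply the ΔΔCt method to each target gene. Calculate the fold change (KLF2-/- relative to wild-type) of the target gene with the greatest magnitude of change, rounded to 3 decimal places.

16.000

VEGF3: ΔΔCt = (21.92−20.53) − (25.07−19.68) = 1.39 − 5.39 = -4.00; fold change = 2^4.00 = 16.000
FOS12: ΔΔCt = (28.58−20.53) − (28.81−19.68) = 8.05 − 9.13 = -1.08; fold change = 2^1.08 = 2.114
VEGF10: ΔΔCt = (25.64−20.53) − (27.77−19.68) = 5.11 − 8.09 = -2.98; fold change = 2^2.98 = 7.890
NFKB10: ΔΔCt = (27.14−20.53) − (27.27−19.68) = 6.61 − 7.59 = -0.98; fold change = 2^0.98 = 1.972
VEGF3 has the largest |ΔΔCt| = 4.00.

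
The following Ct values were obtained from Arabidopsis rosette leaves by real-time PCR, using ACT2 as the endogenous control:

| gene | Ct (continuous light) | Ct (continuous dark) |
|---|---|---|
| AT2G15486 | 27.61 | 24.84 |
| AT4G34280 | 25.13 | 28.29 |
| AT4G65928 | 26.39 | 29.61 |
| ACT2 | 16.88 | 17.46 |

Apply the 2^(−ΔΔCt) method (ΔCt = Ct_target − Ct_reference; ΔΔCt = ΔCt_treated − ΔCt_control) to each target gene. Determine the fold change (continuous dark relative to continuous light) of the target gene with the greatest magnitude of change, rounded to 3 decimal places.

AT2G15486: ΔΔCt = (24.84−17.46) − (27.61−16.88) = 7.38 − 10.73 = -3.35; fold change = 2^3.35 = 10.196
AT4G34280: ΔΔCt = (28.29−17.46) − (25.13−16.88) = 10.83 − 8.25 = 2.58; fold change = 2^-2.58 = 0.167
AT4G65928: ΔΔCt = (29.61−17.46) − (26.39−16.88) = 12.15 − 9.51 = 2.64; fold change = 2^-2.64 = 0.160
AT2G15486 has the largest |ΔΔCt| = 3.35.

10.196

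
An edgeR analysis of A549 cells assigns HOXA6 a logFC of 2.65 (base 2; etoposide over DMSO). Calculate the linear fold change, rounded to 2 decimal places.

6.28

Fold change = 2^(2.65) = 6.277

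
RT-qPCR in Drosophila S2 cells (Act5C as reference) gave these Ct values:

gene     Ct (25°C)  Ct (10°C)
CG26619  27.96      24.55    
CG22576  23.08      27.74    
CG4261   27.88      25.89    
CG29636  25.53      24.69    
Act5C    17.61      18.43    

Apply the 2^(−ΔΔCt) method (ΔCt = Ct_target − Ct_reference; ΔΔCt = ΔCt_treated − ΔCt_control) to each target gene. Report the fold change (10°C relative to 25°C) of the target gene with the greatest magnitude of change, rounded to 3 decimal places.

CG26619: ΔΔCt = (24.55−18.43) − (27.96−17.61) = 6.12 − 10.35 = -4.23; fold change = 2^4.23 = 18.765
CG22576: ΔΔCt = (27.74−18.43) − (23.08−17.61) = 9.31 − 5.47 = 3.84; fold change = 2^-3.84 = 0.070
CG4261: ΔΔCt = (25.89−18.43) − (27.88−17.61) = 7.46 − 10.27 = -2.81; fold change = 2^2.81 = 7.013
CG29636: ΔΔCt = (24.69−18.43) − (25.53−17.61) = 6.26 − 7.92 = -1.66; fold change = 2^1.66 = 3.160
CG26619 has the largest |ΔΔCt| = 4.23.

18.765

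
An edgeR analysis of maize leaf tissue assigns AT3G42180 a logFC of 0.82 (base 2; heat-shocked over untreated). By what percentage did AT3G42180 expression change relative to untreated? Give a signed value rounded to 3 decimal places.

Fold change = 2^(0.82) = 1.7654
Percent change = (FC − 1) × 100% = (1.7654 − 1) × 100 = 76.541%

76.541%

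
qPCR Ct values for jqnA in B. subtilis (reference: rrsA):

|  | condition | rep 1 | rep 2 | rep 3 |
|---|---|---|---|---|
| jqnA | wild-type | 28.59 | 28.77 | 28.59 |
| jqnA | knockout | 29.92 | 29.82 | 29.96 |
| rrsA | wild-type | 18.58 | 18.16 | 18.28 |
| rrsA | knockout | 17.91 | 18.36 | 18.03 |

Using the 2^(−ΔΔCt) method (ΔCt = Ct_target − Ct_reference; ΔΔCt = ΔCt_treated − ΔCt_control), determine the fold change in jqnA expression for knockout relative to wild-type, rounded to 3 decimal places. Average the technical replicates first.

0.356

Mean Ct: jqnA wild-type 28.650; jqnA knockout 29.900; rrsA wild-type 18.340; rrsA knockout 18.100
ΔCt(wild-type) = 28.650 − 18.340 = 10.310
ΔCt(knockout) = 29.900 − 18.100 = 11.800
ΔΔCt = 11.800 − 10.310 = 1.490
Fold change = 2^(−1.490) = 0.3560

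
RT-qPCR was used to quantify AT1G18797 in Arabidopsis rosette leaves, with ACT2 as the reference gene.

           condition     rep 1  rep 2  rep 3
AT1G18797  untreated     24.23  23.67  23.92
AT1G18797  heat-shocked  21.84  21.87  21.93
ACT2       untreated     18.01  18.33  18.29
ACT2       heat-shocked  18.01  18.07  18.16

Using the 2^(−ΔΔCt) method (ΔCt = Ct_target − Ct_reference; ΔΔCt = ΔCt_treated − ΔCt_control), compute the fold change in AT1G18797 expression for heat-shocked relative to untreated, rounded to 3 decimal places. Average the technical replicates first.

3.811

Mean Ct: AT1G18797 untreated 23.940; AT1G18797 heat-shocked 21.880; ACT2 untreated 18.210; ACT2 heat-shocked 18.080
ΔCt(untreated) = 23.940 − 18.210 = 5.730
ΔCt(heat-shocked) = 21.880 − 18.080 = 3.800
ΔΔCt = 3.800 − 5.730 = -1.930
Fold change = 2^(−(-1.930)) = 2^1.930 = 3.8106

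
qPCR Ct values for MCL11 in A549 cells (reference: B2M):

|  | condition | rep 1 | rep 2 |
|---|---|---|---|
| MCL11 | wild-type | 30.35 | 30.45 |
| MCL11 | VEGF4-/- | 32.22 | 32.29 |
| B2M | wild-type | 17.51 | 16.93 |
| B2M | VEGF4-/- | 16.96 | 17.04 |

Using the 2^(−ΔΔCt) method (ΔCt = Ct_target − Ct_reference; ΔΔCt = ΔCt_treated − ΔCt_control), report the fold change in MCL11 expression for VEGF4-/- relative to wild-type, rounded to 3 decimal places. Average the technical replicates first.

Mean Ct: MCL11 wild-type 30.400; MCL11 VEGF4-/- 32.255; B2M wild-type 17.220; B2M VEGF4-/- 17.000
ΔCt(wild-type) = 30.400 − 17.220 = 13.180
ΔCt(VEGF4-/-) = 32.255 − 17.000 = 15.255
ΔΔCt = 15.255 − 13.180 = 2.075
Fold change = 2^(−2.075) = 0.2373

0.237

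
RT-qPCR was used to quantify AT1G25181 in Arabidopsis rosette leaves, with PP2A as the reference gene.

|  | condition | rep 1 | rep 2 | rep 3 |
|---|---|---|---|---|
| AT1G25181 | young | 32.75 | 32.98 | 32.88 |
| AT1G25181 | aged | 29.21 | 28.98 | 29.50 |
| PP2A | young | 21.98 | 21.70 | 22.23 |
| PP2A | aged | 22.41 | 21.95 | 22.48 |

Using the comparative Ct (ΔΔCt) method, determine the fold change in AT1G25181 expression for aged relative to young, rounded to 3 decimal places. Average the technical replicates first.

Mean Ct: AT1G25181 young 32.870; AT1G25181 aged 29.230; PP2A young 21.970; PP2A aged 22.280
ΔCt(young) = 32.870 − 21.970 = 10.900
ΔCt(aged) = 29.230 − 22.280 = 6.950
ΔΔCt = 6.950 − 10.900 = -3.950
Fold change = 2^(−(-3.950)) = 2^3.950 = 15.4550

15.455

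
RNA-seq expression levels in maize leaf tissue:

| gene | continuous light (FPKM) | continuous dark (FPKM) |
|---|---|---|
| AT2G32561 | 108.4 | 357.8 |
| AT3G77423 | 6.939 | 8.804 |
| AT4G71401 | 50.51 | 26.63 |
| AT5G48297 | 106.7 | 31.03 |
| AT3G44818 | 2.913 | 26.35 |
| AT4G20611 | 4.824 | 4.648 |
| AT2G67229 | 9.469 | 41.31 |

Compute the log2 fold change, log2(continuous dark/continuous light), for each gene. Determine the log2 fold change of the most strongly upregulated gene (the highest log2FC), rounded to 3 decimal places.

3.177

log2(357.8/108.4) = 1.723  (AT2G32561)
log2(8.804/6.939) = 0.343  (AT3G77423)
log2(26.63/50.51) = -0.924  (AT4G71401)
log2(31.03/106.7) = -1.782  (AT5G48297)
log2(26.35/2.913) = 3.177  (AT3G44818)
log2(4.648/4.824) = -0.054  (AT4G20611)
log2(41.31/9.469) = 2.125  (AT2G67229)
AT3G44818 is most strongly upregulated.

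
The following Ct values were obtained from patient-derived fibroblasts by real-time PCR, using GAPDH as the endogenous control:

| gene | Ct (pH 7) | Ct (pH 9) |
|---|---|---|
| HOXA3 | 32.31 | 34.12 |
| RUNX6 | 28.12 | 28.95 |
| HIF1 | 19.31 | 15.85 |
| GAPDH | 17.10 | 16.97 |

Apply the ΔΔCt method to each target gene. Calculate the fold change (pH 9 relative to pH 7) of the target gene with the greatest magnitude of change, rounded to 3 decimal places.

HOXA3: ΔΔCt = (34.12−16.97) − (32.31−17.10) = 17.15 − 15.21 = 1.94; fold change = 2^-1.94 = 0.261
RUNX6: ΔΔCt = (28.95−16.97) − (28.12−17.10) = 11.98 − 11.02 = 0.96; fold change = 2^-0.96 = 0.514
HIF1: ΔΔCt = (15.85−16.97) − (19.31−17.10) = -1.12 − 2.21 = -3.33; fold change = 2^3.33 = 10.056
HIF1 has the largest |ΔΔCt| = 3.33.

10.056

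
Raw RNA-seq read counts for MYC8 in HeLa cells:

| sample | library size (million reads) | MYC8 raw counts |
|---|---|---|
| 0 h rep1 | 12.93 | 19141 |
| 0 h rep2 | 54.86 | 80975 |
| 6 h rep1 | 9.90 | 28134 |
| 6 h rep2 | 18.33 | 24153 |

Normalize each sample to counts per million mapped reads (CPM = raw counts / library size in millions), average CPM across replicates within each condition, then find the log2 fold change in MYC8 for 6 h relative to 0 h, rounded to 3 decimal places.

0.493

CPM(0 h rep1) = 19141 / 12.93 = 1480.3558
CPM(0 h rep2) = 80975 / 54.86 = 1476.0299
CPM(6 h rep1) = 28134 / 9.90 = 2841.8182
CPM(6 h rep2) = 24153 / 18.33 = 1317.6759
mean CPM(0 h) = 1478.1928; mean CPM(6 h) = 2079.7471
Fold change = 2079.7471 / 1478.1928 = 1.40695
log2(1.40695) = 0.4926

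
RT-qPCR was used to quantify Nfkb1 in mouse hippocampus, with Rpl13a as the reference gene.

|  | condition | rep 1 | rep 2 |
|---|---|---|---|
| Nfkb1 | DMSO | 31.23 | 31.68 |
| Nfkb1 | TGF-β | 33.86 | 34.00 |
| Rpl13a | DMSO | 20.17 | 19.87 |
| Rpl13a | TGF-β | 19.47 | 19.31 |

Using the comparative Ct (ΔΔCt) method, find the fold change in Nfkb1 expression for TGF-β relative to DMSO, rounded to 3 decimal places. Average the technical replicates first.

Mean Ct: Nfkb1 DMSO 31.455; Nfkb1 TGF-β 33.930; Rpl13a DMSO 20.020; Rpl13a TGF-β 19.390
ΔCt(DMSO) = 31.455 − 20.020 = 11.435
ΔCt(TGF-β) = 33.930 − 19.390 = 14.540
ΔΔCt = 14.540 − 11.435 = 3.105
Fold change = 2^(−3.105) = 0.1162

0.116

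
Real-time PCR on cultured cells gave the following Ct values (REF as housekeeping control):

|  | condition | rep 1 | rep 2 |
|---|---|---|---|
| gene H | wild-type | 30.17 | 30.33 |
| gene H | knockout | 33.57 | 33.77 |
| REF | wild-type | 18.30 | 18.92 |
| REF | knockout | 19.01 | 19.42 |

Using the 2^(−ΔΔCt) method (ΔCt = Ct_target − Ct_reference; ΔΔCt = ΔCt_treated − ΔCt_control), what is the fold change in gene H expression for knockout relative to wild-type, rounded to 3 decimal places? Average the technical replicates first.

0.142

Mean Ct: gene H wild-type 30.250; gene H knockout 33.670; REF wild-type 18.610; REF knockout 19.215
ΔCt(wild-type) = 30.250 − 18.610 = 11.640
ΔCt(knockout) = 33.670 − 19.215 = 14.455
ΔΔCt = 14.455 − 11.640 = 2.815
Fold change = 2^(−2.815) = 0.1421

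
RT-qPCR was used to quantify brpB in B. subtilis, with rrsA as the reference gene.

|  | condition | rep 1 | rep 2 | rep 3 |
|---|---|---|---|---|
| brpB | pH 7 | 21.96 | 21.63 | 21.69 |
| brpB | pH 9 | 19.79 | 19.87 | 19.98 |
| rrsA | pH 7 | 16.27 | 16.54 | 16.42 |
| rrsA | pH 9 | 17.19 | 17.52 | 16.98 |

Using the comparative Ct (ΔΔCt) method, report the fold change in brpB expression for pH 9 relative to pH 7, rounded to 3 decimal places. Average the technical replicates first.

6.498

Mean Ct: brpB pH 7 21.760; brpB pH 9 19.880; rrsA pH 7 16.410; rrsA pH 9 17.230
ΔCt(pH 7) = 21.760 − 16.410 = 5.350
ΔCt(pH 9) = 19.880 − 17.230 = 2.650
ΔΔCt = 2.650 − 5.350 = -2.700
Fold change = 2^(−(-2.700)) = 2^2.700 = 6.4980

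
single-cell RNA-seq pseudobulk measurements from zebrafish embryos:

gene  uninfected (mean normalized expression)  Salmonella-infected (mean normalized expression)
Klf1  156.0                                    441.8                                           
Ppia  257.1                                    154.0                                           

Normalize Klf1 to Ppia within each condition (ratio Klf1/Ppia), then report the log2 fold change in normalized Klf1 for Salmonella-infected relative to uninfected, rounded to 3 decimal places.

Klf1/Ppia (uninfected) = 156.0 / 257.1 = 0.60677
Klf1/Ppia (Salmonella-infected) = 441.8 / 154.0 = 2.8688
Fold change = 2.8688 / 0.60677 = 4.7281
log2(4.7281) = 2.2412

2.241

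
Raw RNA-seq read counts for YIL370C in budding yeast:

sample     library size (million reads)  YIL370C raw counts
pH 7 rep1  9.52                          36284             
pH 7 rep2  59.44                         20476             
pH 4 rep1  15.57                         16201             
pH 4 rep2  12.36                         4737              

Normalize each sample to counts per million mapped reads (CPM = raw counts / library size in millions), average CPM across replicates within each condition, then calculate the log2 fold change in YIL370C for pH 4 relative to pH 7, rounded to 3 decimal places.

CPM(pH 7 rep1) = 36284 / 9.52 = 3811.3445
CPM(pH 7 rep2) = 20476 / 59.44 = 344.4818
CPM(pH 4 rep1) = 16201 / 15.57 = 1040.5267
CPM(pH 4 rep2) = 4737 / 12.36 = 383.2524
mean CPM(pH 7) = 2077.9132; mean CPM(pH 4) = 711.8895
Fold change = 711.8895 / 2077.9132 = 0.34260
log2(0.34260) = -1.5454

-1.545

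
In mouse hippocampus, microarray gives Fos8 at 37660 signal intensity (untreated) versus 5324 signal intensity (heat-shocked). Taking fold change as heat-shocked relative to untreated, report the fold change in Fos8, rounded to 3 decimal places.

Fold change = 5324 / 37660 = 0.1414
Fos8 is downregulated.

0.141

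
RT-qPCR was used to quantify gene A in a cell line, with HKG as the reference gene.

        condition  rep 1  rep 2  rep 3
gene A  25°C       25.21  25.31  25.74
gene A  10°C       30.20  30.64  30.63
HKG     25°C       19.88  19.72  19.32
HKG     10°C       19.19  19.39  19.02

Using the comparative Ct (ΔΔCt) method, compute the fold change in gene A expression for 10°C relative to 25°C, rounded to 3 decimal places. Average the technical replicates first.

Mean Ct: gene A 25°C 25.420; gene A 10°C 30.490; HKG 25°C 19.640; HKG 10°C 19.200
ΔCt(25°C) = 25.420 − 19.640 = 5.780
ΔCt(10°C) = 30.490 − 19.200 = 11.290
ΔΔCt = 11.290 − 5.780 = 5.510
Fold change = 2^(−5.510) = 0.0219

0.022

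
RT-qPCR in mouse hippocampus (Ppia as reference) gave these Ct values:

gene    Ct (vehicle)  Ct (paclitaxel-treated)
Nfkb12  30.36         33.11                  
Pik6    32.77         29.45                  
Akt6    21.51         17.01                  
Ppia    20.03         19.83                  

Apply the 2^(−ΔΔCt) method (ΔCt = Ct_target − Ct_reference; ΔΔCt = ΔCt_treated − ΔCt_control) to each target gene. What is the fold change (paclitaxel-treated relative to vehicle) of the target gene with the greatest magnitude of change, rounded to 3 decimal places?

Nfkb12: ΔΔCt = (33.11−19.83) − (30.36−20.03) = 13.28 − 10.33 = 2.95; fold change = 2^-2.95 = 0.129
Pik6: ΔΔCt = (29.45−19.83) − (32.77−20.03) = 9.62 − 12.74 = -3.12; fold change = 2^3.12 = 8.694
Akt6: ΔΔCt = (17.01−19.83) − (21.51−20.03) = -2.82 − 1.48 = -4.30; fold change = 2^4.30 = 19.698
Akt6 has the largest |ΔΔCt| = 4.30.

19.698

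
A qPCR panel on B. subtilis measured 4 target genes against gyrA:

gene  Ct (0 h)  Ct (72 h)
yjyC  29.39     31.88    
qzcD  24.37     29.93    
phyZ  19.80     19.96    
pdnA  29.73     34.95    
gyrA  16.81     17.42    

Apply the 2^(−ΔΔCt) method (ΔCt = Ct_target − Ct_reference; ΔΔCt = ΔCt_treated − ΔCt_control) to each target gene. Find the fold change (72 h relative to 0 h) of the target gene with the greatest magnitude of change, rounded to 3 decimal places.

yjyC: ΔΔCt = (31.88−17.42) − (29.39−16.81) = 14.46 − 12.58 = 1.88; fold change = 2^-1.88 = 0.272
qzcD: ΔΔCt = (29.93−17.42) − (24.37−16.81) = 12.51 − 7.56 = 4.95; fold change = 2^-4.95 = 0.032
phyZ: ΔΔCt = (19.96−17.42) − (19.80−16.81) = 2.54 − 2.99 = -0.45; fold change = 2^0.45 = 1.366
pdnA: ΔΔCt = (34.95−17.42) − (29.73−16.81) = 17.53 − 12.92 = 4.61; fold change = 2^-4.61 = 0.041
qzcD has the largest |ΔΔCt| = 4.95.

0.032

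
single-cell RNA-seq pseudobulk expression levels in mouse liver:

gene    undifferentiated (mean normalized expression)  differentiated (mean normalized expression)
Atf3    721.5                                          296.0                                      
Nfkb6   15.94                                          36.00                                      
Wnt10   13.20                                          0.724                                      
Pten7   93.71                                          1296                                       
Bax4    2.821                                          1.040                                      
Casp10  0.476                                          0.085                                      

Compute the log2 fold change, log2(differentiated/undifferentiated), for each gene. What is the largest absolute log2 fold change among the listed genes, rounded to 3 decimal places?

4.188

log2(296.0/721.5) = -1.285  (Atf3)
log2(36.00/15.94) = 1.175  (Nfkb6)
log2(0.724/13.20) = -4.188  (Wnt10)
log2(1296/93.71) = 3.790  (Pten7)
log2(1.040/2.821) = -1.440  (Bax4)
log2(0.085/0.476) = -2.485  (Casp10)
The largest magnitude belongs to Wnt10.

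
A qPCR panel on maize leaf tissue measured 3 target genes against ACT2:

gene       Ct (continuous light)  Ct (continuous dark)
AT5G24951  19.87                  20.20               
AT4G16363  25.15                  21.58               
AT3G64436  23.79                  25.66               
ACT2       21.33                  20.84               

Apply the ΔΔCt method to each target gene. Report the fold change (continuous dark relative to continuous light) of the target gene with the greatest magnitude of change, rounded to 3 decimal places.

AT5G24951: ΔΔCt = (20.20−20.84) − (19.87−21.33) = -0.64 − (-1.46) = 0.82; fold change = 2^-0.82 = 0.566
AT4G16363: ΔΔCt = (21.58−20.84) − (25.15−21.33) = 0.74 − 3.82 = -3.08; fold change = 2^3.08 = 8.456
AT3G64436: ΔΔCt = (25.66−20.84) − (23.79−21.33) = 4.82 − 2.46 = 2.36; fold change = 2^-2.36 = 0.195
AT4G16363 has the largest |ΔΔCt| = 3.08.

8.456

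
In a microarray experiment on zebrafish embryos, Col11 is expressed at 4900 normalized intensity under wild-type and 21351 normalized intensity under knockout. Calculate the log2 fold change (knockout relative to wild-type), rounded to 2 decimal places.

Fold change = 21351 / 4900 = 4.3573
log2(4.3573) = 2.123

2.12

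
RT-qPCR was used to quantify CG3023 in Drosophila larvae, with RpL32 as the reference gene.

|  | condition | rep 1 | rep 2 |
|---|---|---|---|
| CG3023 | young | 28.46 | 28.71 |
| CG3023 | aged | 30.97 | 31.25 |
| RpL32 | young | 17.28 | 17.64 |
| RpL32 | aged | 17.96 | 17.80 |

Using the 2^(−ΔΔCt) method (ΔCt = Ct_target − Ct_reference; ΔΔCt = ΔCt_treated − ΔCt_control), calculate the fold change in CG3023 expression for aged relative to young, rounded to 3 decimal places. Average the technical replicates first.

Mean Ct: CG3023 young 28.585; CG3023 aged 31.110; RpL32 young 17.460; RpL32 aged 17.880
ΔCt(young) = 28.585 − 17.460 = 11.125
ΔCt(aged) = 31.110 − 17.880 = 13.230
ΔΔCt = 13.230 − 11.125 = 2.105
Fold change = 2^(−2.105) = 0.2325

0.232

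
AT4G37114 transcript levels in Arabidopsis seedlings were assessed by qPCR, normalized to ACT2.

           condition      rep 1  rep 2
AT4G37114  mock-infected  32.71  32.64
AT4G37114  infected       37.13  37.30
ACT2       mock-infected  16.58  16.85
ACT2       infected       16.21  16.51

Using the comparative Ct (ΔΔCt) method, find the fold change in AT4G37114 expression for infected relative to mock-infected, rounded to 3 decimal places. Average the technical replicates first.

Mean Ct: AT4G37114 mock-infected 32.675; AT4G37114 infected 37.215; ACT2 mock-infected 16.715; ACT2 infected 16.360
ΔCt(mock-infected) = 32.675 − 16.715 = 15.960
ΔCt(infected) = 37.215 − 16.360 = 20.855
ΔΔCt = 20.855 − 15.960 = 4.895
Fold change = 2^(−4.895) = 0.0336

0.034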